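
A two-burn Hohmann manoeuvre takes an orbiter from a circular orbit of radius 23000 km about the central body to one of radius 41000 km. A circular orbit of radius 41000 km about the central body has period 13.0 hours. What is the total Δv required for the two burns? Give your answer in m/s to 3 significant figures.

From Kepler's third law T² = 4π²r³/μ at r = 41000 km, T = 13.0 hours = 13.0 × 3600 s = 46800 s: μ = 4π²r³/T² = 1.24228×10^6 km³/s².
Transfer-ellipse semi-major axis a_t = (r₁ + r₂)/2 = (23000 + 41000)/2 = 32000 km.
Circular speed at r₁: v₁ = √(μ/r₁) = √(1.24228×10^6/23000) = 7.3493 km/s.
Transfer-orbit speed at r₁ (vis-viva equation): v_p = √[μ(2/r₁ − 1/a_t)] = 8.3188 km/s.
First burn Δv₁ = |v_p − v₁| = 0.9695 km/s.
At r₂, v₂ = √(μ/r₂) = 5.5045 km/s.
Transfer-orbit speed at r₂: v_a = √[μ(2/r₂ − 1/a_t)] = 4.6667 km/s.
Second burn Δv₂ = |v₂ − v_a| = 0.8378 km/s.
Δv = Δv₁ + Δv₂ = 0.9695 + 0.8378 = 1.807 km/s.

Δv = 1810 m/s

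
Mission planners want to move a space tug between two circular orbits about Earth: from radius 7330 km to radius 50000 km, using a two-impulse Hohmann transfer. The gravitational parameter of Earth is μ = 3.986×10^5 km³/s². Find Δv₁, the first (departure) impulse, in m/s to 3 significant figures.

Transfer-ellipse semi-major axis a_t = (r₁ + r₂)/2 = (7330 + 50000)/2 = 28665 km.
On the circular orbit at r = 7330 km, v_c = √(μ/r) = 7.374 km/s.
Transfer-orbit speed at the same r (vis-viva, a = a_t): v_t = √[μ(2/r − 1/a_t)] = 9.739 km/s.
Δv₁ = |v_t − v_c| = |9.739 − 7.374| = 2.365 km/s.

Δv₁ = 2370 m/s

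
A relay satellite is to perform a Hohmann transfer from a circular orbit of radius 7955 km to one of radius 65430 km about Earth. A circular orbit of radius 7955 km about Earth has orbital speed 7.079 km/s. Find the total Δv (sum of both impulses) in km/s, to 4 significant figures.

From the circular-orbit relation v² = μ/r at r = 7955 km: μ = v²r = (7.079)² × 7955 = 3.98643×10^5 km³/s².
Semi-major axis of the transfer orbit: a_t = (7955 + 65430)/2 = 36692.5 km.
Circular speed at r₁: v₁ = √(μ/r₁) = √(3.98643×10^5/7955) = 7.079 km/s.
Transfer-orbit speed at r₁ (vis-viva equation): v_p = √[μ(2/r₁ − 1/a_t)] = 9.453 km/s.
First burn Δv₁ = |v_p − v₁| = 2.374 km/s.
Circular speed at r₂: v₂ = √(μ/r₂) = 2.468 km/s.
Transfer-orbit speed at r₂: v_a = √[μ(2/r₂ − 1/a_t)] = 1.149 km/s.
Second burn Δv₂ = |v₂ − v_a| = 1.319 km/s.
Δv = Δv₁ + Δv₂ = 2.374 + 1.319 = 3.693 km/s.

Δv = 3.693 km/s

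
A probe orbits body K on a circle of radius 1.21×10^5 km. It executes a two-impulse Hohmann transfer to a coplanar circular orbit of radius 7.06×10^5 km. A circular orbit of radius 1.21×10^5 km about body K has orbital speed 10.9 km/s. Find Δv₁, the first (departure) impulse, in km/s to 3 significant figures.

Δv₁ = 3.34 km/s

From the circular-orbit relation v² = μ/r at r = 1.21×10^5 km: μ = v²r = (10.9)² × 1.21×10^5 = 1.43760×10^7 km³/s².
Transfer-ellipse semi-major axis a_t = (r₁ + r₂)/2 = (1.210×10^5 + 7.060×10^5)/2 = 4.135×10^5 km.
Circular speed at r = 1.210×10^5 km: v_c = √(μ/r) = 10.900 km/s.
Vis-viva on the transfer ellipse at r = 1.210×10^5 km gives v_t = √[μ(2/r − 1/a_t)] = 14.243 km/s.
Δv₁ = |v_t − v_c| = |14.243 − 10.900| = 3.343 km/s.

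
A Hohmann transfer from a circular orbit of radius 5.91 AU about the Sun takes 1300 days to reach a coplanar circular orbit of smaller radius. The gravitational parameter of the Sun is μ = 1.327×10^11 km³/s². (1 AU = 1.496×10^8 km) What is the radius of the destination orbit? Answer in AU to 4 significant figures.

In km: r₁ = 5.91 × 1.496×10^8 = 8.84136×10^8 km.
Transfer time t = 1300 days = 1.1232×10^8 s, and t = π√(a_t³/μ).
So a_t = (μ t²/π²)^(1/3) = (1.327×10^11 × (1.1232×10^8)² / π²)^(1/3) = 5.53556×10^8 km.
Since a_t = (r₁ + r₂)/2, r₂ = 2a_t − r₁ = 2×5.53556×10^8 − 8.84136×10^8 = 2.22976×10^8 km.
In AU: r₂ = 2.22976×10^8 / 1.496×10^8 = 1.490 AU.

r₂ = 1.490 AU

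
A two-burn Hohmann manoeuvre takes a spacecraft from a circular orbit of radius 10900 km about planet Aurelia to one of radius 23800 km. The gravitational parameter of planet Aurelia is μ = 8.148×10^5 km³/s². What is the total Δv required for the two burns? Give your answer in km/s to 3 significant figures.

Δv = 2.69 km/s

Transfer-ellipse semi-major axis a_t = (r₁ + r₂)/2 = (10900 + 23800)/2 = 17350 km.
At r₁ the circular-orbit speed is v₁ = √(μ/r₁) = 8.64594 km/s.
Transfer-orbit speed at r₁ (vis-viva equation): v_p = √[μ(2/r₁ − 1/a_t)] = 10.1263 km/s.
First burn Δv₁ = |v_p − v₁| = 1.4804 km/s.
Circular speed at r₂: v₂ = √(μ/r₂) = 5.8511 km/s.
Transfer-orbit speed at r₂: v_a = √[μ(2/r₂ − 1/a_t)] = 4.6377 km/s.
Second burn Δv₂ = |v₂ − v_a| = 1.2134 km/s.
Δv = Δv₁ + Δv₂ = 1.4804 + 1.2134 = 2.694 km/s.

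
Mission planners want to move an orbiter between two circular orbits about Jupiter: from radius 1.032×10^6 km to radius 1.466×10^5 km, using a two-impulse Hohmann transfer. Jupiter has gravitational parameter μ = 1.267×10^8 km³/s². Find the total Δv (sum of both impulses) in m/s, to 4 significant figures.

Transfer-ellipse semi-major axis a_t = (r₁ + r₂)/2 = (1.032×10^6 + 1.466×10^5)/2 = 5.893×10^5 km.
At r₁ the circular-orbit speed is v₁ = √(μ/r₁) = 11.08 km/s.
On the transfer ellipse at r₁, vis-viva equation gives v_a = √[μ(2/r₁ − 1/a_t)] = 5.526 km/s.
First burn Δv₁ = |v_a − v₁| = 5.554 km/s.
At r₂, v₂ = √(μ/r₂) = 29.398 km/s.
Transfer-orbit speed at r₂: v_p = √[μ(2/r₂ − 1/a_t)] = 38.904 km/s.
Second burn Δv₂ = |v₂ − v_p| = 9.506 km/s.
Total Δv = Δv₁ + Δv₂ = 15.06 km/s.

Δv = 15060 m/s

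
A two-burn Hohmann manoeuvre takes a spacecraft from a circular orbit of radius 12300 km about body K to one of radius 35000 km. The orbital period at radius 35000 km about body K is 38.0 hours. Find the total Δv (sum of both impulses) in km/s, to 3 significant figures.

Δv = 1.04 km/s

From Kepler's third law T² = 4π²r³/μ at r = 35000 km, T = 38.0 hours = 38.0 × 3600 s = 1.368×10^5 s: μ = 4π²r³/T² = 90446.5 km³/s².
Semi-major axis of the transfer orbit: a_t = (12300 + 35000)/2 = 23650 km.
At r₁ the circular-orbit speed is v₁ = √(μ/r₁) = 2.7117 km/s.
On the transfer ellipse at r₁, v² = μ(2/r − 1/a) gives v_p = √[μ(2/r₁ − 1/a_t)] = 3.2988 km/s.
First burn Δv₁ = |v_p − v₁| = 0.5871 km/s.
Circular speed at r₂: v₂ = √(μ/r₂) = 1.6075 km/s.
Transfer-orbit speed at r₂: v_a = √[μ(2/r₂ − 1/a_t)] = 1.1593 km/s.
Second burn Δv₂ = |v₂ − v_a| = 0.4482 km/s.
Δv = Δv₁ + Δv₂ = 0.5871 + 0.4482 = 1.035 km/s.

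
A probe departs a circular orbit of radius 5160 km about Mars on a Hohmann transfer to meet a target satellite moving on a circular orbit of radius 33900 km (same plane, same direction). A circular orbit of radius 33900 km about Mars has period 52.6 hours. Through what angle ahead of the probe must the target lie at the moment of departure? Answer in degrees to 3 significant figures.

From Kepler's third law T² = 4π²r³/μ at r = 33900 km, T = 52.6 hours = 52.6 × 3600 s = 1.8936×10^5 s: μ = 4π²r³/T² = 42892.6 km³/s².
Semi-major axis of the transfer orbit: a_t = (5160 + 33900)/2 = 19530 km.
Transfer time t = π√(a_t³/μ) = 41400 s.
Target angular speed ω₂ = √(μ/r₂³) = 3.318×10^-5 rad/s.
Angle swept by the target during transfer: ω₂·t = 1.3737 rad = 78.71°.
The probe traverses 180° on the transfer ellipse, so the target must lead by 180° − 78.71° = 101°.

φ = 101°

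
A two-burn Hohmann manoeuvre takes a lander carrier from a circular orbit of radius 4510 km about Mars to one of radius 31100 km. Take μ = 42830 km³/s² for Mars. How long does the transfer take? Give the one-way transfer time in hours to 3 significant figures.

Semi-major axis of the transfer orbit: a_t = (4510 + 31100)/2 = 17805 km.
Transfer time t = π√(a_t³/μ) = π√((17805)³ / 42830) = 36070 s.
Converting: 36070 s ÷ 3600 s/hour = 10.0 hours.

t = 10.0 hours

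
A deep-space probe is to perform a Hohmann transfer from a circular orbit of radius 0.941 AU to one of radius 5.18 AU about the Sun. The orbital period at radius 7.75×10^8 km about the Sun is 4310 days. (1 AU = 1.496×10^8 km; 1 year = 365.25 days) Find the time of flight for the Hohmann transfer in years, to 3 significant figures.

t = 2.68 years

From Kepler's third law T² = 4π²r³/μ at r = 7.75×10^8 km, T = 4310 days = 4310 × 86400 s = 3.72384×10^8 s: μ = 4π²r³/T² = 1.32520×10^11 km³/s².
In km: r₁ = 0.941 × 1.496×10^8 = 1.407736×10^8 km; r₂ = 5.18 × 1.496×10^8 = 7.74928×10^8 km.
The Hohmann ellipse has a_t = (r₁ + r₂)/2 = 4.578508×10^8 km.
Half the transfer-orbit period gives t = π√(a_t³/μ) = 8.455×10^7 s.
Converting: 8.455×10^7 s ÷ 3.15576×10^7 s/year (365.25 × 86400) = 2.68 years.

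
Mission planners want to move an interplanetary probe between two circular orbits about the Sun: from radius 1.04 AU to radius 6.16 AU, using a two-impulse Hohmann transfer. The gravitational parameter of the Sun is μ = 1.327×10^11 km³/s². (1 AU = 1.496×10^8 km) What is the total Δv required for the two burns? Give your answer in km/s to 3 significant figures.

Δv = 14.5 km/s

In km: r₁ = 1.04 × 1.496×10^8 = 1.55584×10^8 km; r₂ = 6.16 × 1.496×10^8 = 9.21536×10^8 km.
The Hohmann ellipse has a_t = (r₁ + r₂)/2 = 5.3856×10^8 km.
At r₁ the circular-orbit speed is v₁ = √(μ/r₁) = 29.205 km/s.
On the transfer ellipse at r₁, vis-viva gives v_p = √[μ(2/r₁ − 1/a_t)] = 38.203 km/s.
First burn Δv₁ = |v_p − v₁| = 8.998 km/s.
At r₂, v₂ = √(μ/r₂) = 12.00 km/s.
Transfer-orbit speed at r₂: v_a = √[μ(2/r₂ − 1/a_t)] = 6.450 km/s.
Second burn Δv₂ = |v₂ − v_a| = 5.550 km/s.
Total Δv = Δv₁ + Δv₂ = 14.55 km/s.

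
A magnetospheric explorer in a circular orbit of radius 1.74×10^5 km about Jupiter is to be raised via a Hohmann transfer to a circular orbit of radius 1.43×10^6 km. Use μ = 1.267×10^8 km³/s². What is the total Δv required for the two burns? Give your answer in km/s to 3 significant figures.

Semi-major axis of the transfer orbit: a_t = (1.740×10^5 + 1.430×10^6)/2 = 8.020×10^5 km.
At r₁ the circular-orbit speed is v₁ = √(μ/r₁) = 26.9845 km/s.
Transfer-orbit speed at r₁ (vis-viva equation): v_p = √[μ(2/r₁ − 1/a_t)] = 36.0325 km/s.
First burn Δv₁ = |v_p − v₁| = 9.048 km/s.
At r₂, v₂ = √(μ/r₂) = 9.4128 km/s.
Transfer-orbit speed at r₂: v_a = √[μ(2/r₂ − 1/a_t)] = 4.3844 km/s.
Second burn Δv₂ = |v₂ − v_a| = 5.028 km/s.
Total Δv = Δv₁ + Δv₂ = 14.08 km/s.

Δv = 14.1 km/s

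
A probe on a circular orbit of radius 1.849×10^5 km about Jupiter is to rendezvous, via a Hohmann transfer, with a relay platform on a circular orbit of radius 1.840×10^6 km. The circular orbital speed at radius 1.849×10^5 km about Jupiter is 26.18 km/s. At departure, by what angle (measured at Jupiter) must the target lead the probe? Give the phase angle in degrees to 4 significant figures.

From the circular-orbit relation v² = μ/r at r = 1.849×10^5 km: μ = v²r = (26.18)² × 1.849×10^5 = 1.26729×10^8 km³/s².
The Hohmann ellipse has a_t = (r₁ + r₂)/2 = 1.01245×10^6 km.
Transfer time t = π√(a_t³/μ) = 2.8430×10^5 s.
The target's mean motion on its circular orbit is ω₂ = √(μ/r₂³) = 4.5104×10^-6 rad/s.
Angle swept by the target during transfer: ω₂·t = 1.2823 rad = 73.47°.
The probe traverses 180° on the transfer ellipse, so the target must lead by 180° − 73.47° = 106.5°.

φ = 106.5°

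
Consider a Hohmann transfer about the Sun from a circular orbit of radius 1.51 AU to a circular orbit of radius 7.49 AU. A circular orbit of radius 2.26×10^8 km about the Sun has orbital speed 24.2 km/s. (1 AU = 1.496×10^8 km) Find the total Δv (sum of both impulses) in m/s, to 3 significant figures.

Δv = 11600 m/s

From the circular-orbit relation v² = μ/r at r = 2.26×10^8 km: μ = v²r = (24.2)² × 2.26×10^8 = 1.32355×10^11 km³/s².
In km: r₁ = 1.51 × 1.496×10^8 = 2.25896×10^8 km; r₂ = 7.49 × 1.496×10^8 = 1.120504×10^9 km.
Semi-major axis of the transfer orbit: a_t = (2.25896×10^8 + 1.120504×10^9)/2 = 6.732×10^8 km.
Circular speed at r₁: v₁ = √(μ/r₁) = √(1.32355×10^11/2.25896×10^8) = 24.2056 km/s.
Transfer-orbit speed at r₁ (vis-viva): v_p = √[μ(2/r₁ − 1/a_t)] = 31.2284 km/s.
First burn Δv₁ = |v_p − v₁| = 7.023 km/s.
Circular speed at r₂: v₂ = √(μ/r₂) = 10.8683 km/s.
Transfer-orbit speed at r₂: v_a = √[μ(2/r₂ − 1/a_t)] = 6.29572 km/s.
Second burn Δv₂ = |v₂ − v_a| = 4.573 km/s.
Total Δv = Δv₁ + Δv₂ = 11.60 km/s.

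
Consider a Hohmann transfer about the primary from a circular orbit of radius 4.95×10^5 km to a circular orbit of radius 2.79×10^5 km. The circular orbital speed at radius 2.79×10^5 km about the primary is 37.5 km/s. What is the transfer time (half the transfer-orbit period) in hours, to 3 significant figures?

From the circular-orbit relation v² = μ/r at r = 2.79×10^5 km: μ = v²r = (37.5)² × 2.79×10^5 = 3.92344×10^8 km³/s².
The Hohmann ellipse has a_t = (r₁ + r₂)/2 = 3.870×10^5 km.
By Kepler's third law the transfer-orbit period is T = 2π√(a_t³/μ), so t = T/2 = 38180 s.
Converting: 38180 s ÷ 3600 s/hour = 10.6 hours.

t = 10.6 hours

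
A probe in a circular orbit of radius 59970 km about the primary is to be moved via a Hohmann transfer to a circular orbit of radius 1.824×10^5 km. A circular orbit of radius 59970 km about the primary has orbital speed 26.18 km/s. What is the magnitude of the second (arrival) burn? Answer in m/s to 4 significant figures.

Δv₂ = 4451 m/s

From the circular-orbit relation v² = μ/r at r = 59970 km: μ = v²r = (26.18)² × 59970 = 4.11030×10^7 km³/s².
Transfer-ellipse semi-major axis a_t = (r₁ + r₂)/2 = (59970 + 1.824×10^5)/2 = 1.21185×10^5 km.
On the circular orbit at r = 1.824×10^5 km, v_c = √(μ/r) = 15.0115 km/s.
Transfer-orbit speed at the same r (vis-viva, a = a_t): v_t = √[μ(2/r − 1/a_t)] = 10.5601 km/s.
Δv₂ = |v_t − v_c| = |10.5601 − 15.0115| = 4.451 km/s.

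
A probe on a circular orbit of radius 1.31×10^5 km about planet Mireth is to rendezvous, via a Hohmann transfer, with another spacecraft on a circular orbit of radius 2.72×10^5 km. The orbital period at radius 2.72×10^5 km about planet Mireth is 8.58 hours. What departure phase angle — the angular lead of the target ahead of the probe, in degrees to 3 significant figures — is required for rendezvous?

φ = 65.2°

From Kepler's third law T² = 4π²r³/μ at r = 2.72×10^5 km, T = 8.58 hours = 8.58 × 3600 s = 30888 s: μ = 4π²r³/T² = 8.32697×10^8 km³/s².
Transfer-ellipse semi-major axis a_t = (r₁ + r₂)/2 = (1.310×10^5 + 2.720×10^5)/2 = 2.015×10^5 km.
The half-period of the transfer ellipse is t = π√(a_t³/μ) = 9847 s.
The target's mean motion on its circular orbit is ω₂ = √(μ/r₂³) = 2.034×10^-4 rad/s.
Angle swept by the target during transfer: ω₂·t = 2.003 rad = 114.8°.
The probe traverses 180° on the transfer ellipse, so the target must lead by 180° − 114.8° = 65.2°.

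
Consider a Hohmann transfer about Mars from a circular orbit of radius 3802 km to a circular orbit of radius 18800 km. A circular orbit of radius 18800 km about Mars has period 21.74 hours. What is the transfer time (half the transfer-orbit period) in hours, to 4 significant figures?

t = 5.066 hours

From Kepler's third law T² = 4π²r³/μ at r = 18800 km, T = 21.74 hours = 21.74 × 3600 s = 78264 s: μ = 4π²r³/T² = 42826.2 km³/s².
Semi-major axis of the transfer orbit: a_t = (3802 + 18800)/2 = 11301 km.
By Kepler's third law the transfer-orbit period is T = 2π√(a_t³/μ), so t = T/2 = 18238 s.
Converting: 18238 s ÷ 3600 s/hour = 5.066 hours.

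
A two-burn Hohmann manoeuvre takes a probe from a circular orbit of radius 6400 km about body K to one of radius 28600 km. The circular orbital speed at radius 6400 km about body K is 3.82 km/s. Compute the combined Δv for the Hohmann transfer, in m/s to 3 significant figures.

Δv = 1780 m/s

From the circular-orbit relation v² = μ/r at r = 6400 km: μ = v²r = (3.82)² × 6400 = 93391.4 km³/s².
The Hohmann ellipse has a_t = (r₁ + r₂)/2 = 17500 km.
Circular speed at r₁: v₁ = √(μ/r₁) = √(93391.4/6400) = 3.8200 km/s.
Transfer-orbit speed at r₁ (v² = μ(2/r − 1/a)): v_p = √[μ(2/r₁ − 1/a_t)] = 4.8835 km/s.
First burn Δv₁ = |v_p − v₁| = 1.0635 km/s.
Circular speed at r₂: v₂ = √(μ/r₂) = 1.80705 km/s.
Transfer-orbit speed at r₂: v_a = √[μ(2/r₂ − 1/a_t)] = 1.09280 km/s.
Second burn Δv₂ = |v₂ − v_a| = 0.71425 km/s.
Δv = Δv₁ + Δv₂ = 1.0635 + 0.71425 = 1.778 km/s.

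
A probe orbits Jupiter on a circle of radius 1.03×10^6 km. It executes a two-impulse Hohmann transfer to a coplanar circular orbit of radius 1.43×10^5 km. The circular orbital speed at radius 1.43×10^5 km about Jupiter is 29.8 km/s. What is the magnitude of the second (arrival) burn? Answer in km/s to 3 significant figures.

Δv₂ = 9.69 km/s

From the circular-orbit relation v² = μ/r at r = 1.43×10^5 km: μ = v²r = (29.8)² × 1.43×10^5 = 1.26990×10^8 km³/s².
Semi-major axis of the transfer orbit: a_t = (1.030×10^6 + 1.430×10^5)/2 = 5.865×10^5 km.
On the circular orbit at r = 1.430×10^5 km, v_c = √(μ/r) = 29.800 km/s.
Transfer-orbit speed at the same r (vis-viva, a = a_t): v_t = √[μ(2/r − 1/a_t)] = 39.491 km/s.
Δv₂ = |v_t − v_c| = |39.491 − 29.800| = 9.691 km/s.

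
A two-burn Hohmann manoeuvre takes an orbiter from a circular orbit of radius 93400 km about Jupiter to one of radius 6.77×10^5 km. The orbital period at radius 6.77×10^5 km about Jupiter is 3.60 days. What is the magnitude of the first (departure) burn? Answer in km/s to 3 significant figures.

Δv₁ = 12.0 km/s

From Kepler's third law T² = 4π²r³/μ at r = 6.77×10^5 km, T = 3.60 days = 3.60 × 86400 s = 3.1104×10^5 s: μ = 4π²r³/T² = 1.26617×10^8 km³/s².
The Hohmann ellipse has a_t = (r₁ + r₂)/2 = 3.852×10^5 km.
On the circular orbit at r = 93400 km, v_c = √(μ/r) = 36.82 km/s.
Transfer-orbit speed at the same r (vis-viva, a = a_t): v_t = √[μ(2/r − 1/a_t)] = 48.81 km/s.
Δv₁ = |v_t − v_c| = |48.81 − 36.82| = 11.99 km/s.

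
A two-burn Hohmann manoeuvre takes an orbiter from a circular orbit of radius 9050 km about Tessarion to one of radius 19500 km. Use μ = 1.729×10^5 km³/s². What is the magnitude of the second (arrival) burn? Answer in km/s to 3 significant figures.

Δv₂ = 0.607 km/s

Transfer-ellipse semi-major axis a_t = (r₁ + r₂)/2 = (9050 + 19500)/2 = 14275 km.
Circular speed at r = 19500 km: v_c = √(μ/r) = 2.9777 km/s.
Vis-viva on the transfer ellipse at r = 19500 km gives v_t = √[μ(2/r − 1/a_t)] = 2.3709 km/s.
Δv₂ = |v_t − v_c| = |2.3709 − 2.9777| = 0.6068 km/s.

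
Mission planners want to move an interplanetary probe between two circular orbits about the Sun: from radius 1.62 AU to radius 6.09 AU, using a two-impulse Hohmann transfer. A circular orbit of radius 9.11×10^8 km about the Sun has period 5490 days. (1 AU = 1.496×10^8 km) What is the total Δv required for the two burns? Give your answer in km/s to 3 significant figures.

Δv = 10.3 km/s

From Kepler's third law T² = 4π²r³/μ at r = 9.11×10^8 km, T = 5490 days = 5490 × 86400 s = 4.74336×10^8 s: μ = 4π²r³/T² = 1.32661×10^11 km³/s².
In km: r₁ = 1.62 × 1.496×10^8 = 2.42352×10^8 km; r₂ = 6.09 × 1.496×10^8 = 9.11064×10^8 km.
The Hohmann ellipse has a_t = (r₁ + r₂)/2 = 5.76708×10^8 km.
At r₁ the circular-orbit speed is v₁ = √(μ/r₁) = 23.40 km/s.
Transfer-orbit speed at r₁ (vis-viva): v_p = √[μ(2/r₁ − 1/a_t)] = 29.41 km/s.
First burn Δv₁ = |v_p − v₁| = 6.010 km/s.
At r₂, v₂ = √(μ/r₂) = 12.0669 km/s.
Transfer-orbit speed at r₂: v_a = √[μ(2/r₂ − 1/a_t)] = 7.82244 km/s.
Second burn Δv₂ = |v₂ − v_a| = 4.244 km/s.
Total Δv = Δv₁ + Δv₂ = 10.25 km/s.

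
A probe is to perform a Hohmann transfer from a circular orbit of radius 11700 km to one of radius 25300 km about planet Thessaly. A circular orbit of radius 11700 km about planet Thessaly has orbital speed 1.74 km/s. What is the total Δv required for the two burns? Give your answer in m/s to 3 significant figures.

Δv = 537 m/s

From the circular-orbit relation v² = μ/r at r = 11700 km: μ = v²r = (1.74)² × 11700 = 35422.9 km³/s².
Semi-major axis of the transfer orbit: a_t = (11700 + 25300)/2 = 18500 km.
Circular speed at r₁: v₁ = √(μ/r₁) = √(35422.9/11700) = 1.7400 km/s.
On the transfer ellipse at r₁, v² = μ(2/r − 1/a) gives v_p = √[μ(2/r₁ − 1/a_t)] = 2.0348 km/s.
First burn Δv₁ = |v_p − v₁| = 0.2948 km/s.
Circular speed at r₂: v₂ = √(μ/r₂) = 1.1833 km/s.
Transfer-orbit speed at r₂: v_a = √[μ(2/r₂ − 1/a_t)] = 0.94100 km/s.
Second burn Δv₂ = |v₂ − v_a| = 0.2423 km/s.
Δv = Δv₁ + Δv₂ = 0.2948 + 0.2423 = 0.5371 km/s.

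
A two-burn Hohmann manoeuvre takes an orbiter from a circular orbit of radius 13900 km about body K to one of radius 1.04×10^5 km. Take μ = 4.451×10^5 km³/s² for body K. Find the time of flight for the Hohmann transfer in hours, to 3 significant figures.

The Hohmann ellipse has a_t = (r₁ + r₂)/2 = 58950 km.
By Kepler's third law the transfer-orbit period is T = 2π√(a_t³/μ), so t = T/2 = 67400 s.
Converting: 67400 s ÷ 3600 s/hour = 18.7 hours.

t = 18.7 hours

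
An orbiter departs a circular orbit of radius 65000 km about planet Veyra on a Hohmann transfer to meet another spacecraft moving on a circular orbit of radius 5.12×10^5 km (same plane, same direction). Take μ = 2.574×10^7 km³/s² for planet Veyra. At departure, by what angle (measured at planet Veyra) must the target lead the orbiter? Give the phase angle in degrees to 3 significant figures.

Semi-major axis of the transfer orbit: a_t = (65000 + 5.120×10^5)/2 = 2.885×10^5 km.
Transfer time t = π√(a_t³/μ) = 95954.3 s.
The target's mean motion on its circular orbit is ω₂ = √(μ/r₂³) = 1.38484×10^-5 rad/s.
Angle swept by the target during transfer: ω₂·t = 1.32881 rad = 76.14°.
Arrival is 180° from departure on the ellipse, so φ = 180° − 76.14° = 104°.

φ = 104°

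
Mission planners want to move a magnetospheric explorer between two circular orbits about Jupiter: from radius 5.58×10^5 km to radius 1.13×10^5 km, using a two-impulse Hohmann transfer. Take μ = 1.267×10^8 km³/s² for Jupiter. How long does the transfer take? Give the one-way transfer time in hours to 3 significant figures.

t = 15.1 hours

Transfer-ellipse semi-major axis a_t = (r₁ + r₂)/2 = (5.580×10^5 + 1.130×10^5)/2 = 3.355×10^5 km.
Transfer time t = π√(a_t³/μ) = π√((3.355×10^5)³ / 1.267×10^8) = 54240 s.
Converting: 54240 s ÷ 3600 s/hour = 15.1 hours.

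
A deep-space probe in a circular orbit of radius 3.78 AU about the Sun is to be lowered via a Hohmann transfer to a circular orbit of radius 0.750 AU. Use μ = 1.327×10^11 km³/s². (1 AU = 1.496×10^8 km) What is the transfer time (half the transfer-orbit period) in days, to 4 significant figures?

t = 622.6 days

In km: r₁ = 3.78 × 1.496×10^8 = 5.65488×10^8 km; r₂ = 0.750 × 1.496×10^8 = 1.122×10^8 km.
Semi-major axis of the transfer orbit: a_t = (5.65488×10^8 + 1.122×10^8)/2 = 3.38844×10^8 km.
Half the transfer-orbit period gives t = π√(a_t³/μ) = 5.379×10^7 s.
Converting: 5.379×10^7 s ÷ 86400 s/day = 622.6 days.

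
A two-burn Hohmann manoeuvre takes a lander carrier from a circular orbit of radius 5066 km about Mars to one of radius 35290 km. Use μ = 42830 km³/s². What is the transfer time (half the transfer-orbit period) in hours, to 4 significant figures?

Transfer-ellipse semi-major axis a_t = (r₁ + r₂)/2 = (5066 + 35290)/2 = 20178 km.
Half the transfer-orbit period gives t = π√(a_t³/μ) = 43510 s.
Converting: 43510 s ÷ 3600 s/hour = 12.09 hours.

t = 12.09 hours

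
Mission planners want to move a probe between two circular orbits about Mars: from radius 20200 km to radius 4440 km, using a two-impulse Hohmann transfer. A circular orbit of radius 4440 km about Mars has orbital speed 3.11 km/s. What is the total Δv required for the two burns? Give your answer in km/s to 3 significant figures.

From the circular-orbit relation v² = μ/r at r = 4440 km: μ = v²r = (3.11)² × 4440 = 42944.1 km³/s².
Transfer-ellipse semi-major axis a_t = (r₁ + r₂)/2 = (20200 + 4440)/2 = 12320 km.
Circular speed at r₁: v₁ = √(μ/r₁) = √(42944.1/20200) = 1.4581 km/s.
Transfer-orbit speed at r₁ (vis-viva): v_a = √[μ(2/r₁ − 1/a_t)] = 0.87531 km/s.
First burn Δv₁ = |v_a − v₁| = 0.5828 km/s.
At r₂, v₂ = √(μ/r₂) = 3.1100 km/s.
Transfer-orbit speed at r₂: v_p = √[μ(2/r₂ − 1/a_t)] = 3.9823 km/s.
Second burn Δv₂ = |v₂ − v_p| = 0.8723 km/s.
Δv = Δv₁ + Δv₂ = 0.5828 + 0.8723 = 1.455 km/s.

Δv = 1.46 km/s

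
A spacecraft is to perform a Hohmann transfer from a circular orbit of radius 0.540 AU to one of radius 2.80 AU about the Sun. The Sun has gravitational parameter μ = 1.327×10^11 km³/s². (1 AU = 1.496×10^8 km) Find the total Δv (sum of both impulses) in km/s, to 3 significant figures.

Δv = 19.6 km/s

In km: r₁ = 0.540 × 1.496×10^8 = 8.0784×10^7 km; r₂ = 2.80 × 1.496×10^8 = 4.1888×10^8 km.
Semi-major axis of the transfer orbit: a_t = (8.0784×10^7 + 4.1888×10^8)/2 = 2.49832×10^8 km.
Circular speed at r₁: v₁ = √(μ/r₁) = √(1.327×10^11/8.0784×10^7) = 40.53 km/s.
On the transfer ellipse at r₁, v² = μ(2/r − 1/a) gives v_p = √[μ(2/r₁ − 1/a_t)] = 52.48 km/s.
First burn Δv₁ = |v_p − v₁| = 11.95 km/s.
At r₂, v₂ = √(μ/r₂) = 17.799 km/s.
Transfer-orbit speed at r₂: v_a = √[μ(2/r₂ − 1/a_t)] = 10.121 km/s.
Second burn Δv₂ = |v₂ − v_a| = 7.678 km/s.
Total Δv = Δv₁ + Δv₂ = 19.63 km/s.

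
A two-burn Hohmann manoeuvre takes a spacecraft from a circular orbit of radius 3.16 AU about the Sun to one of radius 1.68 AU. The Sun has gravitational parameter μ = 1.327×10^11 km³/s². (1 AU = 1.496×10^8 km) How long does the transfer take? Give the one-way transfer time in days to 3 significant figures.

In km: r₁ = 3.16 × 1.496×10^8 = 4.72736×10^8 km; r₂ = 1.68 × 1.496×10^8 = 2.51328×10^8 km.
Semi-major axis of the transfer orbit: a_t = (4.72736×10^8 + 2.51328×10^8)/2 = 3.62032×10^8 km.
Half the transfer-orbit period gives t = π√(a_t³/μ) = 5.941×10^7 s.
Converting: 5.941×10^7 s ÷ 86400 s/day = 688 days.

t = 688 days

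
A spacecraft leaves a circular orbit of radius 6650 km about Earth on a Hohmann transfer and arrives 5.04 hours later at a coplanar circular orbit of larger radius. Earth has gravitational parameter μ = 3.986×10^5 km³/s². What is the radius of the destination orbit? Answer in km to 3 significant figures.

r₂ = 40700 km

Transfer time t = 5.04 hours = 18144 s, and t = π√(a_t³/μ).
So a_t = (μ t²/π²)^(1/3) = (3.986×10^5 × (18144)² / π²)^(1/3) = 23690 km.
Since a_t = (r₁ + r₂)/2, r₂ = 2a_t − r₁ = 2×23690 − 6650 = 40730 km.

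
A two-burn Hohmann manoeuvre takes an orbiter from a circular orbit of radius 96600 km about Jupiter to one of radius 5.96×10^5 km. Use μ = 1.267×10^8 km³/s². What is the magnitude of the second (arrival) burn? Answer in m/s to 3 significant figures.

Δv₂ = 6880 m/s

Semi-major axis of the transfer orbit: a_t = (96600 + 5.960×10^5)/2 = 3.463×10^5 km.
Circular speed at r = 5.960×10^5 km: v_c = √(μ/r) = 14.5803 km/s.
Vis-viva on the transfer ellipse at r = 5.960×10^5 km gives v_t = √[μ(2/r − 1/a_t)] = 7.70065 km/s.
Δv₂ = |v_t − v_c| = |7.70065 − 14.5803| = 6.880 km/s.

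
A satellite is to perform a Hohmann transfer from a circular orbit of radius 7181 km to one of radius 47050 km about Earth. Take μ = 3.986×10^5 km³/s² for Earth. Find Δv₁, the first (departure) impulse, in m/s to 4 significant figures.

Transfer-ellipse semi-major axis a_t = (r₁ + r₂)/2 = (7181 + 47050)/2 = 27115.5 km.
Circular speed at r = 7181 km: v_c = √(μ/r) = 7.450 km/s.
Transfer-orbit speed at the same r (vis-viva, a = a_t): v_t = √[μ(2/r − 1/a_t)] = 9.814 km/s.
Δv₁ = |v_t − v_c| = |9.814 − 7.450| = 2.364 km/s.

Δv₁ = 2364 m/s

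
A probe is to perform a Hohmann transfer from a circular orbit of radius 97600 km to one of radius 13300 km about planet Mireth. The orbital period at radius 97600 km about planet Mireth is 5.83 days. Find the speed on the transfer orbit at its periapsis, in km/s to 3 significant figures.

v = 4.38 km/s

From Kepler's third law T² = 4π²r³/μ at r = 97600 km, T = 5.83 days = 5.83 × 86400 s = 5.03712×10^5 s: μ = 4π²r³/T² = 1.44659×10^5 km³/s².
Transfer-ellipse semi-major axis a_t = (r₁ + r₂)/2 = (97600 + 13300)/2 = 55450 km.
The periapsis of the transfer ellipse is at r = 13300 km.
Vis-viva: v = √[μ(2/r − 1/a_t)] = √[1.44659×10^5 × (2/13300 − 1/55450)] = 4.375 km/s.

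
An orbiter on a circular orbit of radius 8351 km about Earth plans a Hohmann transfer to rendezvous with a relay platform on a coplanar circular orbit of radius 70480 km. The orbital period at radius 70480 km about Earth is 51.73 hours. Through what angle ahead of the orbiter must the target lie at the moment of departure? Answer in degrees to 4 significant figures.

From Kepler's third law T² = 4π²r³/μ at r = 70480 km, T = 51.73 hours = 51.73 × 3600 s = 1.86228×10^5 s: μ = 4π²r³/T² = 3.98536×10^5 km³/s².
Transfer-ellipse semi-major axis a_t = (r₁ + r₂)/2 = (8351 + 70480)/2 = 39415.5 km.
The half-period of the transfer ellipse is t = π√(a_t³/μ) = 38942 s.
Target angular speed ω₂ = √(μ/r₂³) = 3.3739×10^-5 rad/s.
Angle swept by the target during transfer: ω₂·t = 1.3139 rad = 75.28°.
Arrival is 180° from departure on the ellipse, so φ = 180° − 75.28° = 104.7°.

φ = 104.7°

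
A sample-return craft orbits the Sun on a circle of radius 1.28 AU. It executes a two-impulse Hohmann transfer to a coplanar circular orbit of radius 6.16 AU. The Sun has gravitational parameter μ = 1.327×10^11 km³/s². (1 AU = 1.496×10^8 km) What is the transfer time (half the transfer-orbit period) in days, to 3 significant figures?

In km: r₁ = 1.28 × 1.496×10^8 = 1.91488×10^8 km; r₂ = 6.16 × 1.496×10^8 = 9.21536×10^8 km.
Semi-major axis of the transfer orbit: a_t = (1.91488×10^8 + 9.21536×10^8)/2 = 5.56512×10^8 km.
Half the transfer-orbit period gives t = π√(a_t³/μ) = 1.132×10^8 s.
Converting: 1.132×10^8 s ÷ 86400 s/day = 1310 days.

t = 1310 days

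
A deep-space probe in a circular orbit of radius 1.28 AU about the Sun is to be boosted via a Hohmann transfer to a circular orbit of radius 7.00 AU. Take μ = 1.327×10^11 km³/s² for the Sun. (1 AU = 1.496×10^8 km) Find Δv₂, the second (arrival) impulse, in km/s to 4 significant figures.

In km: r₁ = 1.28 × 1.496×10^8 = 1.91488×10^8 km; r₂ = 7.00 × 1.496×10^8 = 1.0472×10^9 km.
The Hohmann ellipse has a_t = (r₁ + r₂)/2 = 6.19344×10^8 km.
On the circular orbit at r = 1.0472×10^9 km, v_c = √(μ/r) = 11.257 km/s.
Vis-viva on the transfer ellipse at r = 1.0472×10^9 km gives v_t = √[μ(2/r − 1/a_t)] = 6.2593 km/s.
Δv₂ = |v_t − v_c| = |6.2593 − 11.257| = 4.998 km/s.

Δv₂ = 4.998 km/s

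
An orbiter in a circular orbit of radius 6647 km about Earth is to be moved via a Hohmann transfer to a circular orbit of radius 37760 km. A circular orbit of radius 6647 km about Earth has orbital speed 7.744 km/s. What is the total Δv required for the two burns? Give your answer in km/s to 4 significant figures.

From the circular-orbit relation v² = μ/r at r = 6647 km: μ = v²r = (7.744)² × 6647 = 3.98618×10^5 km³/s².
Transfer-ellipse semi-major axis a_t = (r₁ + r₂)/2 = (6647 + 37760)/2 = 22203.5 km.
Circular speed at r₁: v₁ = √(μ/r₁) = √(3.98618×10^5/6647) = 7.7440 km/s.
On the transfer ellipse at r₁, vis-viva gives v_p = √[μ(2/r₁ − 1/a_t)] = 10.099 km/s.
First burn Δv₁ = |v_p − v₁| = 2.355 km/s.
At r₂, v₂ = √(μ/r₂) = 3.249 km/s.
Transfer-orbit speed at r₂: v_a = √[μ(2/r₂ − 1/a_t)] = 1.778 km/s.
Second burn Δv₂ = |v₂ − v_a| = 1.471 km/s.
Δv = Δv₁ + Δv₂ = 2.355 + 1.471 = 3.826 km/s.

Δv = 3.826 km/s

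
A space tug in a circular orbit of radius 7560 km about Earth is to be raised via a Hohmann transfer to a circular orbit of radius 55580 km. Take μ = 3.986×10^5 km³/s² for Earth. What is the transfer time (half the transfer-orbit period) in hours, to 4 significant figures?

Semi-major axis of the transfer orbit: a_t = (7560 + 55580)/2 = 31570 km.
Half the transfer-orbit period gives t = π√(a_t³/μ) = 27910 s.
Converting: 27910 s ÷ 3600 s/hour = 7.753 hours.

t = 7.753 hours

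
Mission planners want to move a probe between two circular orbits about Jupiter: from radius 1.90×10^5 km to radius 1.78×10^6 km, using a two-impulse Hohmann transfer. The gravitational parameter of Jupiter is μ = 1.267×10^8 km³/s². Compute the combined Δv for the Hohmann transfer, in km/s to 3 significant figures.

The Hohmann ellipse has a_t = (r₁ + r₂)/2 = 9.850×10^5 km.
At r₁ the circular-orbit speed is v₁ = √(μ/r₁) = 25.823 km/s.
Transfer-orbit speed at r₁ (v² = μ(2/r − 1/a)): v_p = √[μ(2/r₁ − 1/a_t)] = 34.714 km/s.
First burn Δv₁ = |v_p − v₁| = 8.891 km/s.
Circular speed at r₂: v₂ = √(μ/r₂) = 8.4368 km/s.
Transfer-orbit speed at r₂: v_a = √[μ(2/r₂ − 1/a_t)] = 3.7054 km/s.
Second burn Δv₂ = |v₂ − v_a| = 4.731 km/s.
Total Δv = Δv₁ + Δv₂ = 13.62 km/s.

Δv = 13.6 km/s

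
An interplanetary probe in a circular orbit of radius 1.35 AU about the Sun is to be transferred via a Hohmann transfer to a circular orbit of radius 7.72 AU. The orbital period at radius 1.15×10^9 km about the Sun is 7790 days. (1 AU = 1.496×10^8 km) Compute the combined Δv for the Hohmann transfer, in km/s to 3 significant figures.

Δv = 12.7 km/s

From Kepler's third law T² = 4π²r³/μ at r = 1.15×10^9 km, T = 7790 days = 7790 × 86400 s = 6.73056×10^8 s: μ = 4π²r³/T² = 1.32541×10^11 km³/s².
In km: r₁ = 1.35 × 1.496×10^8 = 2.0196×10^8 km; r₂ = 7.72 × 1.496×10^8 = 1.154912×10^9 km.
Semi-major axis of the transfer orbit: a_t = (2.0196×10^8 + 1.154912×10^9)/2 = 6.78436×10^8 km.
Circular speed at r₁: v₁ = √(μ/r₁) = √(1.32541×10^11/2.0196×10^8) = 25.618 km/s.
On the transfer ellipse at r₁, v² = μ(2/r − 1/a) gives v_p = √[μ(2/r₁ − 1/a_t)] = 33.424 km/s.
First burn Δv₁ = |v_p − v₁| = 7.806 km/s.
At r₂, v₂ = √(μ/r₂) = 10.713 km/s.
Transfer-orbit speed at r₂: v_a = √[μ(2/r₂ − 1/a_t)] = 5.8449 km/s.
Second burn Δv₂ = |v₂ − v_a| = 4.868 km/s.
Δv = Δv₁ + Δv₂ = 7.806 + 4.868 = 12.67 km/s.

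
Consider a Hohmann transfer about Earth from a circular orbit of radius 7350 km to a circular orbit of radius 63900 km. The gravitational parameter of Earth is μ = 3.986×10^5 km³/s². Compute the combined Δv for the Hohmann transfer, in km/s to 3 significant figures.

The Hohmann ellipse has a_t = (r₁ + r₂)/2 = 35625 km.
Circular speed at r₁: v₁ = √(μ/r₁) = √(3.986×10^5/7350) = 7.364 km/s.
Transfer-orbit speed at r₁ (vis-viva): v_p = √[μ(2/r₁ − 1/a_t)] = 9.863 km/s.
First burn Δv₁ = |v_p − v₁| = 2.499 km/s.
At r₂, v₂ = √(μ/r₂) = 2.4976 km/s.
Transfer-orbit speed at r₂: v_a = √[μ(2/r₂ − 1/a_t)] = 1.1344 km/s.
Second burn Δv₂ = |v₂ − v_a| = 1.363 km/s.
Δv = Δv₁ + Δv₂ = 2.499 + 1.363 = 3.862 km/s.

Δv = 3.86 km/s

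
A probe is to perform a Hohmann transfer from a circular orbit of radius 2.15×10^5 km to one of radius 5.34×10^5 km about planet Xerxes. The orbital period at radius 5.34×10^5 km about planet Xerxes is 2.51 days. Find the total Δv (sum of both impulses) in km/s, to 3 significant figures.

Δv = 8.48 km/s

From Kepler's third law T² = 4π²r³/μ at r = 5.34×10^5 km, T = 2.51 days = 2.51 × 86400 s = 2.16864×10^5 s: μ = 4π²r³/T² = 1.27823×10^8 km³/s².
Transfer-ellipse semi-major axis a_t = (r₁ + r₂)/2 = (2.150×10^5 + 5.340×10^5)/2 = 3.745×10^5 km.
At r₁ the circular-orbit speed is v₁ = √(μ/r₁) = 24.383 km/s.
On the transfer ellipse at r₁, vis-viva equation gives v_p = √[μ(2/r₁ − 1/a_t)] = 29.116 km/s.
First burn Δv₁ = |v_p − v₁| = 4.733 km/s.
Circular speed at r₂: v₂ = √(μ/r₂) = 15.472 km/s.
Transfer-orbit speed at r₂: v_a = √[μ(2/r₂ − 1/a_t)] = 11.723 km/s.
Second burn Δv₂ = |v₂ − v_a| = 3.749 km/s.
Δv = Δv₁ + Δv₂ = 4.733 + 3.749 = 8.482 km/s.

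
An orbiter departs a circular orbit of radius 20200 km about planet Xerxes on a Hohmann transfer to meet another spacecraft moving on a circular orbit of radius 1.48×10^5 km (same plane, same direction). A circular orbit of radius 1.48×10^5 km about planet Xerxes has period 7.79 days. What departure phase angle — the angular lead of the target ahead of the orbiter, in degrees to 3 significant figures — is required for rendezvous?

φ = 103°

From Kepler's third law T² = 4π²r³/μ at r = 1.48×10^5 km, T = 7.79 days = 7.79 × 86400 s = 6.73056×10^5 s: μ = 4π²r³/T² = 2.82516×10^5 km³/s².
Transfer-ellipse semi-major axis a_t = (r₁ + r₂)/2 = (20200 + 1.480×10^5)/2 = 84100 km.
Transfer time t = π√(a_t³/μ) = 1.4415×10^5 s.
The target's mean motion on its circular orbit is ω₂ = √(μ/r₂³) = 9.3353×10^-6 rad/s.
Angle swept by the target during transfer: ω₂·t = 1.3457 rad = 77.10°.
The orbiter traverses 180° on the transfer ellipse, so the target must lead by 180° − 77.10° = 103°.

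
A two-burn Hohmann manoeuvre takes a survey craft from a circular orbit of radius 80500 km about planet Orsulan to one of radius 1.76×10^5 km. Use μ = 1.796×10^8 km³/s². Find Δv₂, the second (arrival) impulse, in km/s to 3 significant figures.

Δv₂ = 6.64 km/s

Transfer-ellipse semi-major axis a_t = (r₁ + r₂)/2 = (80500 + 1.760×10^5)/2 = 1.2825×10^5 km.
Circular speed at r = 1.760×10^5 km: v_c = √(μ/r) = 31.9446 km/s.
Vis-viva on the transfer ellipse at r = 1.760×10^5 km gives v_t = √[μ(2/r − 1/a_t)] = 25.3085 km/s.
Δv₂ = |v_t − v_c| = |25.3085 − 31.9446| = 6.636 km/s.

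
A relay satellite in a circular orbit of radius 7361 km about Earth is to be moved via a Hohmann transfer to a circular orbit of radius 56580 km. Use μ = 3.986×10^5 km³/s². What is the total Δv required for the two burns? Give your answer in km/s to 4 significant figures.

Δv = 3.811 km/s

Transfer-ellipse semi-major axis a_t = (r₁ + r₂)/2 = (7361 + 56580)/2 = 31970.5 km.
At r₁ the circular-orbit speed is v₁ = √(μ/r₁) = 7.3587 km/s.
On the transfer ellipse at r₁, v² = μ(2/r − 1/a) gives v_p = √[μ(2/r₁ − 1/a_t)] = 9.7894 km/s.
First burn Δv₁ = |v_p − v₁| = 2.4307 km/s.
Circular speed at r₂: v₂ = √(μ/r₂) = 2.6542 km/s.
Transfer-orbit speed at r₂: v_a = √[μ(2/r₂ − 1/a_t)] = 1.2736 km/s.
Second burn Δv₂ = |v₂ − v_a| = 1.3806 km/s.
Δv = Δv₁ + Δv₂ = 2.4307 + 1.3806 = 3.811 km/s.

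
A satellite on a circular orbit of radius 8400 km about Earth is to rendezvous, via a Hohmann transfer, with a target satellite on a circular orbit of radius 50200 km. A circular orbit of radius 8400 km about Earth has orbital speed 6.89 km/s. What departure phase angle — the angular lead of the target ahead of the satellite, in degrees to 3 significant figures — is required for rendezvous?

φ = 99.7°

From the circular-orbit relation v² = μ/r at r = 8400 km: μ = v²r = (6.89)² × 8400 = 3.98766×10^5 km³/s².
Semi-major axis of the transfer orbit: a_t = (8400 + 50200)/2 = 29300 km.
The half-period of the transfer ellipse is t = π√(a_t³/μ) = 24951.26 s.
The target's mean motion on its circular orbit is ω₂ = √(μ/r₂³) = 5.614399×10^-5 rad/s.
Angle swept by the target during transfer: ω₂·t = 1.40086 rad = 80.26°.
Arrival is 180° from departure on the ellipse, so φ = 180° − 80.26° = 99.7°.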